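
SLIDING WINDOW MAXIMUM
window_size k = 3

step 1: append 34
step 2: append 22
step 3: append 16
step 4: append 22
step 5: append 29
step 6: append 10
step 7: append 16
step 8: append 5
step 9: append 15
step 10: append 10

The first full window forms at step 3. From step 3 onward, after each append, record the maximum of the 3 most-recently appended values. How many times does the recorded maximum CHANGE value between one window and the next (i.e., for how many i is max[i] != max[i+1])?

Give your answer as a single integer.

step 1: append 34 -> window=[34] (not full yet)
step 2: append 22 -> window=[34, 22] (not full yet)
step 3: append 16 -> window=[34, 22, 16] -> max=34
step 4: append 22 -> window=[22, 16, 22] -> max=22
step 5: append 29 -> window=[16, 22, 29] -> max=29
step 6: append 10 -> window=[22, 29, 10] -> max=29
step 7: append 16 -> window=[29, 10, 16] -> max=29
step 8: append 5 -> window=[10, 16, 5] -> max=16
step 9: append 15 -> window=[16, 5, 15] -> max=16
step 10: append 10 -> window=[5, 15, 10] -> max=15
Recorded maximums: 34 22 29 29 29 16 16 15
Changes between consecutive maximums: 4

Answer: 4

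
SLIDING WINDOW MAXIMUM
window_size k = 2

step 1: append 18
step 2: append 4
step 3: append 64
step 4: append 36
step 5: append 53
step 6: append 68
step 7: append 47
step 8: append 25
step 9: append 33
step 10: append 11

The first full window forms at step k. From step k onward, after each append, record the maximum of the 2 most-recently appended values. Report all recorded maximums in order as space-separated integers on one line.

Answer: 18 64 64 53 68 68 47 33 33

Derivation:
step 1: append 18 -> window=[18] (not full yet)
step 2: append 4 -> window=[18, 4] -> max=18
step 3: append 64 -> window=[4, 64] -> max=64
step 4: append 36 -> window=[64, 36] -> max=64
step 5: append 53 -> window=[36, 53] -> max=53
step 6: append 68 -> window=[53, 68] -> max=68
step 7: append 47 -> window=[68, 47] -> max=68
step 8: append 25 -> window=[47, 25] -> max=47
step 9: append 33 -> window=[25, 33] -> max=33
step 10: append 11 -> window=[33, 11] -> max=33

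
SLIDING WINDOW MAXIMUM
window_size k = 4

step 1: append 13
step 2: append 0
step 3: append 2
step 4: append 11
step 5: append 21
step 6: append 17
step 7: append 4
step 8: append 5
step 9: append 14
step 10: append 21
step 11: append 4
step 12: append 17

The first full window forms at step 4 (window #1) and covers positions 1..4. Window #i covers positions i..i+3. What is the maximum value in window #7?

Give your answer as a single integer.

step 1: append 13 -> window=[13] (not full yet)
step 2: append 0 -> window=[13, 0] (not full yet)
step 3: append 2 -> window=[13, 0, 2] (not full yet)
step 4: append 11 -> window=[13, 0, 2, 11] -> max=13
step 5: append 21 -> window=[0, 2, 11, 21] -> max=21
step 6: append 17 -> window=[2, 11, 21, 17] -> max=21
step 7: append 4 -> window=[11, 21, 17, 4] -> max=21
step 8: append 5 -> window=[21, 17, 4, 5] -> max=21
step 9: append 14 -> window=[17, 4, 5, 14] -> max=17
step 10: append 21 -> window=[4, 5, 14, 21] -> max=21
Window #7 max = 21

Answer: 21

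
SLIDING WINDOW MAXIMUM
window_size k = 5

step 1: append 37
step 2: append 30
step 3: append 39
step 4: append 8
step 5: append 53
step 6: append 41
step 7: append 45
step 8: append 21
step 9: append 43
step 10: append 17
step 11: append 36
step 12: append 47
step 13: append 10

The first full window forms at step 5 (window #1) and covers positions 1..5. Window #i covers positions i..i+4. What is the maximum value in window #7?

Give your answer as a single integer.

step 1: append 37 -> window=[37] (not full yet)
step 2: append 30 -> window=[37, 30] (not full yet)
step 3: append 39 -> window=[37, 30, 39] (not full yet)
step 4: append 8 -> window=[37, 30, 39, 8] (not full yet)
step 5: append 53 -> window=[37, 30, 39, 8, 53] -> max=53
step 6: append 41 -> window=[30, 39, 8, 53, 41] -> max=53
step 7: append 45 -> window=[39, 8, 53, 41, 45] -> max=53
step 8: append 21 -> window=[8, 53, 41, 45, 21] -> max=53
step 9: append 43 -> window=[53, 41, 45, 21, 43] -> max=53
step 10: append 17 -> window=[41, 45, 21, 43, 17] -> max=45
step 11: append 36 -> window=[45, 21, 43, 17, 36] -> max=45
Window #7 max = 45

Answer: 45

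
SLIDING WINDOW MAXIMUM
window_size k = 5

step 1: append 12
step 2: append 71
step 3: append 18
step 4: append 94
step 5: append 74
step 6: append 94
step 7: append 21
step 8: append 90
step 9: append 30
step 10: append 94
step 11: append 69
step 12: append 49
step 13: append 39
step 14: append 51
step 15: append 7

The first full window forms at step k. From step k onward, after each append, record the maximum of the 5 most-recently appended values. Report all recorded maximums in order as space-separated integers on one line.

Answer: 94 94 94 94 94 94 94 94 94 94 69

Derivation:
step 1: append 12 -> window=[12] (not full yet)
step 2: append 71 -> window=[12, 71] (not full yet)
step 3: append 18 -> window=[12, 71, 18] (not full yet)
step 4: append 94 -> window=[12, 71, 18, 94] (not full yet)
step 5: append 74 -> window=[12, 71, 18, 94, 74] -> max=94
step 6: append 94 -> window=[71, 18, 94, 74, 94] -> max=94
step 7: append 21 -> window=[18, 94, 74, 94, 21] -> max=94
step 8: append 90 -> window=[94, 74, 94, 21, 90] -> max=94
step 9: append 30 -> window=[74, 94, 21, 90, 30] -> max=94
step 10: append 94 -> window=[94, 21, 90, 30, 94] -> max=94
step 11: append 69 -> window=[21, 90, 30, 94, 69] -> max=94
step 12: append 49 -> window=[90, 30, 94, 69, 49] -> max=94
step 13: append 39 -> window=[30, 94, 69, 49, 39] -> max=94
step 14: append 51 -> window=[94, 69, 49, 39, 51] -> max=94
step 15: append 7 -> window=[69, 49, 39, 51, 7] -> max=69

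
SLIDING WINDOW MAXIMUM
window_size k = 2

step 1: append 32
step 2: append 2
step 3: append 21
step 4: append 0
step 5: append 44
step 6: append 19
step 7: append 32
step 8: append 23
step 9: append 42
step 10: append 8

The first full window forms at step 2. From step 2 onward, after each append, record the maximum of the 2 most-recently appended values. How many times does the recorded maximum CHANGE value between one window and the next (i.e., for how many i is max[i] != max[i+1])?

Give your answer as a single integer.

step 1: append 32 -> window=[32] (not full yet)
step 2: append 2 -> window=[32, 2] -> max=32
step 3: append 21 -> window=[2, 21] -> max=21
step 4: append 0 -> window=[21, 0] -> max=21
step 5: append 44 -> window=[0, 44] -> max=44
step 6: append 19 -> window=[44, 19] -> max=44
step 7: append 32 -> window=[19, 32] -> max=32
step 8: append 23 -> window=[32, 23] -> max=32
step 9: append 42 -> window=[23, 42] -> max=42
step 10: append 8 -> window=[42, 8] -> max=42
Recorded maximums: 32 21 21 44 44 32 32 42 42
Changes between consecutive maximums: 4

Answer: 4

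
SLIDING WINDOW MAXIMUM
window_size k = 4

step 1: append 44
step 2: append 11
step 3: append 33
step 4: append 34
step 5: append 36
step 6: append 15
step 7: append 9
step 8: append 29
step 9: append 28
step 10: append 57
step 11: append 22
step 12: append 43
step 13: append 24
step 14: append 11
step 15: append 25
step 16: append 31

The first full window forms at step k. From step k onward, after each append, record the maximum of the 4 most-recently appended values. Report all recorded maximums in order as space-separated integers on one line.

step 1: append 44 -> window=[44] (not full yet)
step 2: append 11 -> window=[44, 11] (not full yet)
step 3: append 33 -> window=[44, 11, 33] (not full yet)
step 4: append 34 -> window=[44, 11, 33, 34] -> max=44
step 5: append 36 -> window=[11, 33, 34, 36] -> max=36
step 6: append 15 -> window=[33, 34, 36, 15] -> max=36
step 7: append 9 -> window=[34, 36, 15, 9] -> max=36
step 8: append 29 -> window=[36, 15, 9, 29] -> max=36
step 9: append 28 -> window=[15, 9, 29, 28] -> max=29
step 10: append 57 -> window=[9, 29, 28, 57] -> max=57
step 11: append 22 -> window=[29, 28, 57, 22] -> max=57
step 12: append 43 -> window=[28, 57, 22, 43] -> max=57
step 13: append 24 -> window=[57, 22, 43, 24] -> max=57
step 14: append 11 -> window=[22, 43, 24, 11] -> max=43
step 15: append 25 -> window=[43, 24, 11, 25] -> max=43
step 16: append 31 -> window=[24, 11, 25, 31] -> max=31

Answer: 44 36 36 36 36 29 57 57 57 57 43 43 31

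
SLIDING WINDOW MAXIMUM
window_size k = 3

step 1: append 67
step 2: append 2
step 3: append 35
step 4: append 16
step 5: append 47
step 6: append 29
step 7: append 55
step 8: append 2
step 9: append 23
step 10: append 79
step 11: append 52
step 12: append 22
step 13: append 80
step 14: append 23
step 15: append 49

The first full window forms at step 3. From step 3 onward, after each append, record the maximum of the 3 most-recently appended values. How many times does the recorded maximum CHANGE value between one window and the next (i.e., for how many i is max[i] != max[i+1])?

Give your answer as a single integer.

step 1: append 67 -> window=[67] (not full yet)
step 2: append 2 -> window=[67, 2] (not full yet)
step 3: append 35 -> window=[67, 2, 35] -> max=67
step 4: append 16 -> window=[2, 35, 16] -> max=35
step 5: append 47 -> window=[35, 16, 47] -> max=47
step 6: append 29 -> window=[16, 47, 29] -> max=47
step 7: append 55 -> window=[47, 29, 55] -> max=55
step 8: append 2 -> window=[29, 55, 2] -> max=55
step 9: append 23 -> window=[55, 2, 23] -> max=55
step 10: append 79 -> window=[2, 23, 79] -> max=79
step 11: append 52 -> window=[23, 79, 52] -> max=79
step 12: append 22 -> window=[79, 52, 22] -> max=79
step 13: append 80 -> window=[52, 22, 80] -> max=80
step 14: append 23 -> window=[22, 80, 23] -> max=80
step 15: append 49 -> window=[80, 23, 49] -> max=80
Recorded maximums: 67 35 47 47 55 55 55 79 79 79 80 80 80
Changes between consecutive maximums: 5

Answer: 5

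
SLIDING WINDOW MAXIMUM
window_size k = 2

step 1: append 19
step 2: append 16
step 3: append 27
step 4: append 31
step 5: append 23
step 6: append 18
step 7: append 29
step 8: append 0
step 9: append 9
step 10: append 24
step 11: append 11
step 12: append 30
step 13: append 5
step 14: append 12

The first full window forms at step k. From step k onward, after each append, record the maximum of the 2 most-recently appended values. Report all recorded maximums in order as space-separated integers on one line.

step 1: append 19 -> window=[19] (not full yet)
step 2: append 16 -> window=[19, 16] -> max=19
step 3: append 27 -> window=[16, 27] -> max=27
step 4: append 31 -> window=[27, 31] -> max=31
step 5: append 23 -> window=[31, 23] -> max=31
step 6: append 18 -> window=[23, 18] -> max=23
step 7: append 29 -> window=[18, 29] -> max=29
step 8: append 0 -> window=[29, 0] -> max=29
step 9: append 9 -> window=[0, 9] -> max=9
step 10: append 24 -> window=[9, 24] -> max=24
step 11: append 11 -> window=[24, 11] -> max=24
step 12: append 30 -> window=[11, 30] -> max=30
step 13: append 5 -> window=[30, 5] -> max=30
step 14: append 12 -> window=[5, 12] -> max=12

Answer: 19 27 31 31 23 29 29 9 24 24 30 30 12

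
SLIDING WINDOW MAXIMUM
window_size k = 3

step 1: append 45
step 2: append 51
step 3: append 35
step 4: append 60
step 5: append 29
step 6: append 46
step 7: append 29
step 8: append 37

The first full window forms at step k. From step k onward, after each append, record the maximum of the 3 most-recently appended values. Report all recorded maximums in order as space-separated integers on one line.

Answer: 51 60 60 60 46 46

Derivation:
step 1: append 45 -> window=[45] (not full yet)
step 2: append 51 -> window=[45, 51] (not full yet)
step 3: append 35 -> window=[45, 51, 35] -> max=51
step 4: append 60 -> window=[51, 35, 60] -> max=60
step 5: append 29 -> window=[35, 60, 29] -> max=60
step 6: append 46 -> window=[60, 29, 46] -> max=60
step 7: append 29 -> window=[29, 46, 29] -> max=46
step 8: append 37 -> window=[46, 29, 37] -> max=46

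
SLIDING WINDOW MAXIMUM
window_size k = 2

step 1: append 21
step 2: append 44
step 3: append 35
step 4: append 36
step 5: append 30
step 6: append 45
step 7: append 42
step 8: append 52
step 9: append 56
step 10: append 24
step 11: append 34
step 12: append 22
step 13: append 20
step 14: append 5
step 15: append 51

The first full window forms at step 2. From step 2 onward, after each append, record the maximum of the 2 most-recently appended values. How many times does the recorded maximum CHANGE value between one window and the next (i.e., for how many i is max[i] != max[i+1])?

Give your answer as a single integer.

step 1: append 21 -> window=[21] (not full yet)
step 2: append 44 -> window=[21, 44] -> max=44
step 3: append 35 -> window=[44, 35] -> max=44
step 4: append 36 -> window=[35, 36] -> max=36
step 5: append 30 -> window=[36, 30] -> max=36
step 6: append 45 -> window=[30, 45] -> max=45
step 7: append 42 -> window=[45, 42] -> max=45
step 8: append 52 -> window=[42, 52] -> max=52
step 9: append 56 -> window=[52, 56] -> max=56
step 10: append 24 -> window=[56, 24] -> max=56
step 11: append 34 -> window=[24, 34] -> max=34
step 12: append 22 -> window=[34, 22] -> max=34
step 13: append 20 -> window=[22, 20] -> max=22
step 14: append 5 -> window=[20, 5] -> max=20
step 15: append 51 -> window=[5, 51] -> max=51
Recorded maximums: 44 44 36 36 45 45 52 56 56 34 34 22 20 51
Changes between consecutive maximums: 8

Answer: 8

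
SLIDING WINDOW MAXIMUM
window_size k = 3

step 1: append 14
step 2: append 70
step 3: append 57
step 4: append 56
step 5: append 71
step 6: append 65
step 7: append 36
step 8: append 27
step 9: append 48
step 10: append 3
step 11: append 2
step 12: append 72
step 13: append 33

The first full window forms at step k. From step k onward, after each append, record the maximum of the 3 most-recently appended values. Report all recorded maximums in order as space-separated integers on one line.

step 1: append 14 -> window=[14] (not full yet)
step 2: append 70 -> window=[14, 70] (not full yet)
step 3: append 57 -> window=[14, 70, 57] -> max=70
step 4: append 56 -> window=[70, 57, 56] -> max=70
step 5: append 71 -> window=[57, 56, 71] -> max=71
step 6: append 65 -> window=[56, 71, 65] -> max=71
step 7: append 36 -> window=[71, 65, 36] -> max=71
step 8: append 27 -> window=[65, 36, 27] -> max=65
step 9: append 48 -> window=[36, 27, 48] -> max=48
step 10: append 3 -> window=[27, 48, 3] -> max=48
step 11: append 2 -> window=[48, 3, 2] -> max=48
step 12: append 72 -> window=[3, 2, 72] -> max=72
step 13: append 33 -> window=[2, 72, 33] -> max=72

Answer: 70 70 71 71 71 65 48 48 48 72 72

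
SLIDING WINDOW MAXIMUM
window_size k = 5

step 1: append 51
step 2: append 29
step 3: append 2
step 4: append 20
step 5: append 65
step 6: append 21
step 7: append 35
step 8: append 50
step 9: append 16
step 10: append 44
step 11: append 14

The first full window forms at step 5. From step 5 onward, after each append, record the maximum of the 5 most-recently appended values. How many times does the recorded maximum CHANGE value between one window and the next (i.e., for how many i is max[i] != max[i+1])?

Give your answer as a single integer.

Answer: 1

Derivation:
step 1: append 51 -> window=[51] (not full yet)
step 2: append 29 -> window=[51, 29] (not full yet)
step 3: append 2 -> window=[51, 29, 2] (not full yet)
step 4: append 20 -> window=[51, 29, 2, 20] (not full yet)
step 5: append 65 -> window=[51, 29, 2, 20, 65] -> max=65
step 6: append 21 -> window=[29, 2, 20, 65, 21] -> max=65
step 7: append 35 -> window=[2, 20, 65, 21, 35] -> max=65
step 8: append 50 -> window=[20, 65, 21, 35, 50] -> max=65
step 9: append 16 -> window=[65, 21, 35, 50, 16] -> max=65
step 10: append 44 -> window=[21, 35, 50, 16, 44] -> max=50
step 11: append 14 -> window=[35, 50, 16, 44, 14] -> max=50
Recorded maximums: 65 65 65 65 65 50 50
Changes between consecutive maximums: 1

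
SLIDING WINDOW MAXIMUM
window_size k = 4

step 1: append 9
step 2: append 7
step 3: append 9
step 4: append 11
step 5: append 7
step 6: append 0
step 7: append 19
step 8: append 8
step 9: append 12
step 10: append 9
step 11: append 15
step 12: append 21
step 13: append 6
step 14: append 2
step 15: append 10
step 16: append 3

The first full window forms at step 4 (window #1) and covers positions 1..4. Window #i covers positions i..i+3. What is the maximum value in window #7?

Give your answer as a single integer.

Answer: 19

Derivation:
step 1: append 9 -> window=[9] (not full yet)
step 2: append 7 -> window=[9, 7] (not full yet)
step 3: append 9 -> window=[9, 7, 9] (not full yet)
step 4: append 11 -> window=[9, 7, 9, 11] -> max=11
step 5: append 7 -> window=[7, 9, 11, 7] -> max=11
step 6: append 0 -> window=[9, 11, 7, 0] -> max=11
step 7: append 19 -> window=[11, 7, 0, 19] -> max=19
step 8: append 8 -> window=[7, 0, 19, 8] -> max=19
step 9: append 12 -> window=[0, 19, 8, 12] -> max=19
step 10: append 9 -> window=[19, 8, 12, 9] -> max=19
Window #7 max = 19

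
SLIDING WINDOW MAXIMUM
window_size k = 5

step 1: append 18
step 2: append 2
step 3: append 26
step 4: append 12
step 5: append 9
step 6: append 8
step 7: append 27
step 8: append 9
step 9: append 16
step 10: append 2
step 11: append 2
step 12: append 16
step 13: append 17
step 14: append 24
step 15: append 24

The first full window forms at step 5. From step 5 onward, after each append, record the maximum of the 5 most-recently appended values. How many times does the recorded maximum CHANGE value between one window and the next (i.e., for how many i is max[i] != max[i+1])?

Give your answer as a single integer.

step 1: append 18 -> window=[18] (not full yet)
step 2: append 2 -> window=[18, 2] (not full yet)
step 3: append 26 -> window=[18, 2, 26] (not full yet)
step 4: append 12 -> window=[18, 2, 26, 12] (not full yet)
step 5: append 9 -> window=[18, 2, 26, 12, 9] -> max=26
step 6: append 8 -> window=[2, 26, 12, 9, 8] -> max=26
step 7: append 27 -> window=[26, 12, 9, 8, 27] -> max=27
step 8: append 9 -> window=[12, 9, 8, 27, 9] -> max=27
step 9: append 16 -> window=[9, 8, 27, 9, 16] -> max=27
step 10: append 2 -> window=[8, 27, 9, 16, 2] -> max=27
step 11: append 2 -> window=[27, 9, 16, 2, 2] -> max=27
step 12: append 16 -> window=[9, 16, 2, 2, 16] -> max=16
step 13: append 17 -> window=[16, 2, 2, 16, 17] -> max=17
step 14: append 24 -> window=[2, 2, 16, 17, 24] -> max=24
step 15: append 24 -> window=[2, 16, 17, 24, 24] -> max=24
Recorded maximums: 26 26 27 27 27 27 27 16 17 24 24
Changes between consecutive maximums: 4

Answer: 4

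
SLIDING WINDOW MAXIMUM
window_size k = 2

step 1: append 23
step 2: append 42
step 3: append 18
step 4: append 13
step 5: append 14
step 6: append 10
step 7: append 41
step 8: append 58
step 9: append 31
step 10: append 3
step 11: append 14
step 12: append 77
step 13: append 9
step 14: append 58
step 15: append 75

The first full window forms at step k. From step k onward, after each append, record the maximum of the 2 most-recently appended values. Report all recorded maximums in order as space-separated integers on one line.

Answer: 42 42 18 14 14 41 58 58 31 14 77 77 58 75

Derivation:
step 1: append 23 -> window=[23] (not full yet)
step 2: append 42 -> window=[23, 42] -> max=42
step 3: append 18 -> window=[42, 18] -> max=42
step 4: append 13 -> window=[18, 13] -> max=18
step 5: append 14 -> window=[13, 14] -> max=14
step 6: append 10 -> window=[14, 10] -> max=14
step 7: append 41 -> window=[10, 41] -> max=41
step 8: append 58 -> window=[41, 58] -> max=58
step 9: append 31 -> window=[58, 31] -> max=58
step 10: append 3 -> window=[31, 3] -> max=31
step 11: append 14 -> window=[3, 14] -> max=14
step 12: append 77 -> window=[14, 77] -> max=77
step 13: append 9 -> window=[77, 9] -> max=77
step 14: append 58 -> window=[9, 58] -> max=58
step 15: append 75 -> window=[58, 75] -> max=75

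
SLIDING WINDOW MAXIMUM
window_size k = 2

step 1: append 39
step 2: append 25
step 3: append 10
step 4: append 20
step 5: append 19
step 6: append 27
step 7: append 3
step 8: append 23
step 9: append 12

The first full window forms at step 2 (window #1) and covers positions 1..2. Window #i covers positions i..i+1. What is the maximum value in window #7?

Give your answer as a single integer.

step 1: append 39 -> window=[39] (not full yet)
step 2: append 25 -> window=[39, 25] -> max=39
step 3: append 10 -> window=[25, 10] -> max=25
step 4: append 20 -> window=[10, 20] -> max=20
step 5: append 19 -> window=[20, 19] -> max=20
step 6: append 27 -> window=[19, 27] -> max=27
step 7: append 3 -> window=[27, 3] -> max=27
step 8: append 23 -> window=[3, 23] -> max=23
Window #7 max = 23

Answer: 23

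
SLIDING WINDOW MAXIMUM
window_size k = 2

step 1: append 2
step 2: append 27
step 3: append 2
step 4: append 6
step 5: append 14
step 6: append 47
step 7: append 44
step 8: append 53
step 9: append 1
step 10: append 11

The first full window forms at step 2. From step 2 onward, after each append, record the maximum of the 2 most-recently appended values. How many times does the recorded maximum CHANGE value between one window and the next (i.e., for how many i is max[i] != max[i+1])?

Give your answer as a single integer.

Answer: 5

Derivation:
step 1: append 2 -> window=[2] (not full yet)
step 2: append 27 -> window=[2, 27] -> max=27
step 3: append 2 -> window=[27, 2] -> max=27
step 4: append 6 -> window=[2, 6] -> max=6
step 5: append 14 -> window=[6, 14] -> max=14
step 6: append 47 -> window=[14, 47] -> max=47
step 7: append 44 -> window=[47, 44] -> max=47
step 8: append 53 -> window=[44, 53] -> max=53
step 9: append 1 -> window=[53, 1] -> max=53
step 10: append 11 -> window=[1, 11] -> max=11
Recorded maximums: 27 27 6 14 47 47 53 53 11
Changes between consecutive maximums: 5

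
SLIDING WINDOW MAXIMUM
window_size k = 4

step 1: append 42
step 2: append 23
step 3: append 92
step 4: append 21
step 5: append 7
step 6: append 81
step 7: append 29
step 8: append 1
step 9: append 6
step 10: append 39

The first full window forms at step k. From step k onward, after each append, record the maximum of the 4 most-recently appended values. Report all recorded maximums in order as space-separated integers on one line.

step 1: append 42 -> window=[42] (not full yet)
step 2: append 23 -> window=[42, 23] (not full yet)
step 3: append 92 -> window=[42, 23, 92] (not full yet)
step 4: append 21 -> window=[42, 23, 92, 21] -> max=92
step 5: append 7 -> window=[23, 92, 21, 7] -> max=92
step 6: append 81 -> window=[92, 21, 7, 81] -> max=92
step 7: append 29 -> window=[21, 7, 81, 29] -> max=81
step 8: append 1 -> window=[7, 81, 29, 1] -> max=81
step 9: append 6 -> window=[81, 29, 1, 6] -> max=81
step 10: append 39 -> window=[29, 1, 6, 39] -> max=39

Answer: 92 92 92 81 81 81 39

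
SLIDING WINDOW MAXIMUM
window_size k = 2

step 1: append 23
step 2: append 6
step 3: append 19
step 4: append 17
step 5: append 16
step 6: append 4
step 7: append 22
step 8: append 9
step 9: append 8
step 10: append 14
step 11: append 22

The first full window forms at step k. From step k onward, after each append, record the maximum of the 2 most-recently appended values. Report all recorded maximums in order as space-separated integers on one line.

step 1: append 23 -> window=[23] (not full yet)
step 2: append 6 -> window=[23, 6] -> max=23
step 3: append 19 -> window=[6, 19] -> max=19
step 4: append 17 -> window=[19, 17] -> max=19
step 5: append 16 -> window=[17, 16] -> max=17
step 6: append 4 -> window=[16, 4] -> max=16
step 7: append 22 -> window=[4, 22] -> max=22
step 8: append 9 -> window=[22, 9] -> max=22
step 9: append 8 -> window=[9, 8] -> max=9
step 10: append 14 -> window=[8, 14] -> max=14
step 11: append 22 -> window=[14, 22] -> max=22

Answer: 23 19 19 17 16 22 22 9 14 22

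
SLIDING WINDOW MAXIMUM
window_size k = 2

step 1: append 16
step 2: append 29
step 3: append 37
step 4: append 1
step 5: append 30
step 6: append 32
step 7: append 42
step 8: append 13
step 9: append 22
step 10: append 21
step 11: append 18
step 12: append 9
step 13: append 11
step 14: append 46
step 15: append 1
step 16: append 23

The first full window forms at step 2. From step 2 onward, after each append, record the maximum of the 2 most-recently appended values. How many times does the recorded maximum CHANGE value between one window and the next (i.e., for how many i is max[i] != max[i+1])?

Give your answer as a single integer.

Answer: 10

Derivation:
step 1: append 16 -> window=[16] (not full yet)
step 2: append 29 -> window=[16, 29] -> max=29
step 3: append 37 -> window=[29, 37] -> max=37
step 4: append 1 -> window=[37, 1] -> max=37
step 5: append 30 -> window=[1, 30] -> max=30
step 6: append 32 -> window=[30, 32] -> max=32
step 7: append 42 -> window=[32, 42] -> max=42
step 8: append 13 -> window=[42, 13] -> max=42
step 9: append 22 -> window=[13, 22] -> max=22
step 10: append 21 -> window=[22, 21] -> max=22
step 11: append 18 -> window=[21, 18] -> max=21
step 12: append 9 -> window=[18, 9] -> max=18
step 13: append 11 -> window=[9, 11] -> max=11
step 14: append 46 -> window=[11, 46] -> max=46
step 15: append 1 -> window=[46, 1] -> max=46
step 16: append 23 -> window=[1, 23] -> max=23
Recorded maximums: 29 37 37 30 32 42 42 22 22 21 18 11 46 46 23
Changes between consecutive maximums: 10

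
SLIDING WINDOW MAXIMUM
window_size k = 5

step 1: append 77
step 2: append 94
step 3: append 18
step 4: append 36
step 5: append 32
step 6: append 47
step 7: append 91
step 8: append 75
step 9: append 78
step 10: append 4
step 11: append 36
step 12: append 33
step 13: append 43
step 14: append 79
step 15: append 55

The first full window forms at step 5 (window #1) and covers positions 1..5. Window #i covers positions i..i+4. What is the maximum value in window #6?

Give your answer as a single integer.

step 1: append 77 -> window=[77] (not full yet)
step 2: append 94 -> window=[77, 94] (not full yet)
step 3: append 18 -> window=[77, 94, 18] (not full yet)
step 4: append 36 -> window=[77, 94, 18, 36] (not full yet)
step 5: append 32 -> window=[77, 94, 18, 36, 32] -> max=94
step 6: append 47 -> window=[94, 18, 36, 32, 47] -> max=94
step 7: append 91 -> window=[18, 36, 32, 47, 91] -> max=91
step 8: append 75 -> window=[36, 32, 47, 91, 75] -> max=91
step 9: append 78 -> window=[32, 47, 91, 75, 78] -> max=91
step 10: append 4 -> window=[47, 91, 75, 78, 4] -> max=91
Window #6 max = 91

Answer: 91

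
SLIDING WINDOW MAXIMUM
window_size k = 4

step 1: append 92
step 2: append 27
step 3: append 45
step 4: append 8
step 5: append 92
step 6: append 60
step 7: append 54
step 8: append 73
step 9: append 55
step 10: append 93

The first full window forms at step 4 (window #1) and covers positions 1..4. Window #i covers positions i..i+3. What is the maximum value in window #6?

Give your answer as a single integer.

Answer: 73

Derivation:
step 1: append 92 -> window=[92] (not full yet)
step 2: append 27 -> window=[92, 27] (not full yet)
step 3: append 45 -> window=[92, 27, 45] (not full yet)
step 4: append 8 -> window=[92, 27, 45, 8] -> max=92
step 5: append 92 -> window=[27, 45, 8, 92] -> max=92
step 6: append 60 -> window=[45, 8, 92, 60] -> max=92
step 7: append 54 -> window=[8, 92, 60, 54] -> max=92
step 8: append 73 -> window=[92, 60, 54, 73] -> max=92
step 9: append 55 -> window=[60, 54, 73, 55] -> max=73
Window #6 max = 73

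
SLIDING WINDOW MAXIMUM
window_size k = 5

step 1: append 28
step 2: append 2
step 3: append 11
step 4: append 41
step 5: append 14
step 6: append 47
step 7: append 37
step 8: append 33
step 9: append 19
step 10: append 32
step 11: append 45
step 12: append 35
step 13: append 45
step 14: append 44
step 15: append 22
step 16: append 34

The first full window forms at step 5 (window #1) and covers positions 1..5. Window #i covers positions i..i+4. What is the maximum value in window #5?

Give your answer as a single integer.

Answer: 47

Derivation:
step 1: append 28 -> window=[28] (not full yet)
step 2: append 2 -> window=[28, 2] (not full yet)
step 3: append 11 -> window=[28, 2, 11] (not full yet)
step 4: append 41 -> window=[28, 2, 11, 41] (not full yet)
step 5: append 14 -> window=[28, 2, 11, 41, 14] -> max=41
step 6: append 47 -> window=[2, 11, 41, 14, 47] -> max=47
step 7: append 37 -> window=[11, 41, 14, 47, 37] -> max=47
step 8: append 33 -> window=[41, 14, 47, 37, 33] -> max=47
step 9: append 19 -> window=[14, 47, 37, 33, 19] -> max=47
Window #5 max = 47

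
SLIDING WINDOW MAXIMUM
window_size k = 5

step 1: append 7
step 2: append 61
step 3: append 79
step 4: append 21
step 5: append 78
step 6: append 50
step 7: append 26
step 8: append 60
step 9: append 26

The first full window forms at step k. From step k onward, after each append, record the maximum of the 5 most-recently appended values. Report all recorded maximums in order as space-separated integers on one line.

step 1: append 7 -> window=[7] (not full yet)
step 2: append 61 -> window=[7, 61] (not full yet)
step 3: append 79 -> window=[7, 61, 79] (not full yet)
step 4: append 21 -> window=[7, 61, 79, 21] (not full yet)
step 5: append 78 -> window=[7, 61, 79, 21, 78] -> max=79
step 6: append 50 -> window=[61, 79, 21, 78, 50] -> max=79
step 7: append 26 -> window=[79, 21, 78, 50, 26] -> max=79
step 8: append 60 -> window=[21, 78, 50, 26, 60] -> max=78
step 9: append 26 -> window=[78, 50, 26, 60, 26] -> max=78

Answer: 79 79 79 78 78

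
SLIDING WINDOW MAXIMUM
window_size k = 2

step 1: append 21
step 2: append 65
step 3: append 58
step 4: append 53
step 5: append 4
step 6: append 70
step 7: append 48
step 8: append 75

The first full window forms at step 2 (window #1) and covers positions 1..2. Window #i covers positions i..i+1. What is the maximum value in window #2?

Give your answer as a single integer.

step 1: append 21 -> window=[21] (not full yet)
step 2: append 65 -> window=[21, 65] -> max=65
step 3: append 58 -> window=[65, 58] -> max=65
Window #2 max = 65

Answer: 65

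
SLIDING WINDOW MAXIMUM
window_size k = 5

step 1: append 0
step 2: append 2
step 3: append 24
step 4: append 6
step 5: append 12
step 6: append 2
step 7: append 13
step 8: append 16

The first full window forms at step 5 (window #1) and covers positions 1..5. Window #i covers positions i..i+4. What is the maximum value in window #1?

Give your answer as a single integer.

step 1: append 0 -> window=[0] (not full yet)
step 2: append 2 -> window=[0, 2] (not full yet)
step 3: append 24 -> window=[0, 2, 24] (not full yet)
step 4: append 6 -> window=[0, 2, 24, 6] (not full yet)
step 5: append 12 -> window=[0, 2, 24, 6, 12] -> max=24
Window #1 max = 24

Answer: 24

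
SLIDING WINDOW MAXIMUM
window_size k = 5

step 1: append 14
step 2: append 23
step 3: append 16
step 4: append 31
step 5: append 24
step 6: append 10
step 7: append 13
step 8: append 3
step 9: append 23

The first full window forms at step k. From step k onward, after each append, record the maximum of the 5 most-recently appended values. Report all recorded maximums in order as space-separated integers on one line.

step 1: append 14 -> window=[14] (not full yet)
step 2: append 23 -> window=[14, 23] (not full yet)
step 3: append 16 -> window=[14, 23, 16] (not full yet)
step 4: append 31 -> window=[14, 23, 16, 31] (not full yet)
step 5: append 24 -> window=[14, 23, 16, 31, 24] -> max=31
step 6: append 10 -> window=[23, 16, 31, 24, 10] -> max=31
step 7: append 13 -> window=[16, 31, 24, 10, 13] -> max=31
step 8: append 3 -> window=[31, 24, 10, 13, 3] -> max=31
step 9: append 23 -> window=[24, 10, 13, 3, 23] -> max=24

Answer: 31 31 31 31 24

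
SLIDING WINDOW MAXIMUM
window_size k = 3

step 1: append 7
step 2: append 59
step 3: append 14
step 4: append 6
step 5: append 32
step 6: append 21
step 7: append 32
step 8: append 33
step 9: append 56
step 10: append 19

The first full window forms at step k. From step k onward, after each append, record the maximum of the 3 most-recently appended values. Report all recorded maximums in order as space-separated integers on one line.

Answer: 59 59 32 32 32 33 56 56

Derivation:
step 1: append 7 -> window=[7] (not full yet)
step 2: append 59 -> window=[7, 59] (not full yet)
step 3: append 14 -> window=[7, 59, 14] -> max=59
step 4: append 6 -> window=[59, 14, 6] -> max=59
step 5: append 32 -> window=[14, 6, 32] -> max=32
step 6: append 21 -> window=[6, 32, 21] -> max=32
step 7: append 32 -> window=[32, 21, 32] -> max=32
step 8: append 33 -> window=[21, 32, 33] -> max=33
step 9: append 56 -> window=[32, 33, 56] -> max=56
step 10: append 19 -> window=[33, 56, 19] -> max=56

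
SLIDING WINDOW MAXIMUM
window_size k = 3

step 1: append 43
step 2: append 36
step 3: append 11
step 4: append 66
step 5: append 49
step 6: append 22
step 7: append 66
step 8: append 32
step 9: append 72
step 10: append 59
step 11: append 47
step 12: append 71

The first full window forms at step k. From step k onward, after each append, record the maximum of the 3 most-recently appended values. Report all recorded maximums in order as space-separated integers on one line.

step 1: append 43 -> window=[43] (not full yet)
step 2: append 36 -> window=[43, 36] (not full yet)
step 3: append 11 -> window=[43, 36, 11] -> max=43
step 4: append 66 -> window=[36, 11, 66] -> max=66
step 5: append 49 -> window=[11, 66, 49] -> max=66
step 6: append 22 -> window=[66, 49, 22] -> max=66
step 7: append 66 -> window=[49, 22, 66] -> max=66
step 8: append 32 -> window=[22, 66, 32] -> max=66
step 9: append 72 -> window=[66, 32, 72] -> max=72
step 10: append 59 -> window=[32, 72, 59] -> max=72
step 11: append 47 -> window=[72, 59, 47] -> max=72
step 12: append 71 -> window=[59, 47, 71] -> max=71

Answer: 43 66 66 66 66 66 72 72 72 71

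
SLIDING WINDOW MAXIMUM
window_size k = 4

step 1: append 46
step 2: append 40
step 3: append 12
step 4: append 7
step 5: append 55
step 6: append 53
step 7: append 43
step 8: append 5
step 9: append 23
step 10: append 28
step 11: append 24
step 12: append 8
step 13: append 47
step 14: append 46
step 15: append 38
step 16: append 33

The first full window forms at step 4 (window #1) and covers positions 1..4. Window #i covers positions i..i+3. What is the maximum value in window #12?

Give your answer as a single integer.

step 1: append 46 -> window=[46] (not full yet)
step 2: append 40 -> window=[46, 40] (not full yet)
step 3: append 12 -> window=[46, 40, 12] (not full yet)
step 4: append 7 -> window=[46, 40, 12, 7] -> max=46
step 5: append 55 -> window=[40, 12, 7, 55] -> max=55
step 6: append 53 -> window=[12, 7, 55, 53] -> max=55
step 7: append 43 -> window=[7, 55, 53, 43] -> max=55
step 8: append 5 -> window=[55, 53, 43, 5] -> max=55
step 9: append 23 -> window=[53, 43, 5, 23] -> max=53
step 10: append 28 -> window=[43, 5, 23, 28] -> max=43
step 11: append 24 -> window=[5, 23, 28, 24] -> max=28
step 12: append 8 -> window=[23, 28, 24, 8] -> max=28
step 13: append 47 -> window=[28, 24, 8, 47] -> max=47
step 14: append 46 -> window=[24, 8, 47, 46] -> max=47
step 15: append 38 -> window=[8, 47, 46, 38] -> max=47
Window #12 max = 47

Answer: 47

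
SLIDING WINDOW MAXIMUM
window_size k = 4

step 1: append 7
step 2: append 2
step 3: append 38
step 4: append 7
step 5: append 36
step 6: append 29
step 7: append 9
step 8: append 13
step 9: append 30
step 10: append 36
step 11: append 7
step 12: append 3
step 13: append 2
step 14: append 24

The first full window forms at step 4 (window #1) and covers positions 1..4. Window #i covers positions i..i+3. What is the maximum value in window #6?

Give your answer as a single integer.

step 1: append 7 -> window=[7] (not full yet)
step 2: append 2 -> window=[7, 2] (not full yet)
step 3: append 38 -> window=[7, 2, 38] (not full yet)
step 4: append 7 -> window=[7, 2, 38, 7] -> max=38
step 5: append 36 -> window=[2, 38, 7, 36] -> max=38
step 6: append 29 -> window=[38, 7, 36, 29] -> max=38
step 7: append 9 -> window=[7, 36, 29, 9] -> max=36
step 8: append 13 -> window=[36, 29, 9, 13] -> max=36
step 9: append 30 -> window=[29, 9, 13, 30] -> max=30
Window #6 max = 30

Answer: 30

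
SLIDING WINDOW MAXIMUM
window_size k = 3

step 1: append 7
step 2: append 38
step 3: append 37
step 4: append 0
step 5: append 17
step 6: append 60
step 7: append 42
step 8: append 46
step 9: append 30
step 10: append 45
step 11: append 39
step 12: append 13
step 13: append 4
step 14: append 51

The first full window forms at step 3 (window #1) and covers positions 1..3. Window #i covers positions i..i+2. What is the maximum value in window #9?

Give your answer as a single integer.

Answer: 45

Derivation:
step 1: append 7 -> window=[7] (not full yet)
step 2: append 38 -> window=[7, 38] (not full yet)
step 3: append 37 -> window=[7, 38, 37] -> max=38
step 4: append 0 -> window=[38, 37, 0] -> max=38
step 5: append 17 -> window=[37, 0, 17] -> max=37
step 6: append 60 -> window=[0, 17, 60] -> max=60
step 7: append 42 -> window=[17, 60, 42] -> max=60
step 8: append 46 -> window=[60, 42, 46] -> max=60
step 9: append 30 -> window=[42, 46, 30] -> max=46
step 10: append 45 -> window=[46, 30, 45] -> max=46
step 11: append 39 -> window=[30, 45, 39] -> max=45
Window #9 max = 45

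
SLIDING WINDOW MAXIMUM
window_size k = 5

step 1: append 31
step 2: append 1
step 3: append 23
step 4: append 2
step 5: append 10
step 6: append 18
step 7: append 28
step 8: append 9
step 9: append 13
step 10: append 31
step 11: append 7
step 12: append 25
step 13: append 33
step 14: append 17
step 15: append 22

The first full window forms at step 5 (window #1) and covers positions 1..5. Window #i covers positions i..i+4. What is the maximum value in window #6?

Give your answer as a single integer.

Answer: 31

Derivation:
step 1: append 31 -> window=[31] (not full yet)
step 2: append 1 -> window=[31, 1] (not full yet)
step 3: append 23 -> window=[31, 1, 23] (not full yet)
step 4: append 2 -> window=[31, 1, 23, 2] (not full yet)
step 5: append 10 -> window=[31, 1, 23, 2, 10] -> max=31
step 6: append 18 -> window=[1, 23, 2, 10, 18] -> max=23
step 7: append 28 -> window=[23, 2, 10, 18, 28] -> max=28
step 8: append 9 -> window=[2, 10, 18, 28, 9] -> max=28
step 9: append 13 -> window=[10, 18, 28, 9, 13] -> max=28
step 10: append 31 -> window=[18, 28, 9, 13, 31] -> max=31
Window #6 max = 31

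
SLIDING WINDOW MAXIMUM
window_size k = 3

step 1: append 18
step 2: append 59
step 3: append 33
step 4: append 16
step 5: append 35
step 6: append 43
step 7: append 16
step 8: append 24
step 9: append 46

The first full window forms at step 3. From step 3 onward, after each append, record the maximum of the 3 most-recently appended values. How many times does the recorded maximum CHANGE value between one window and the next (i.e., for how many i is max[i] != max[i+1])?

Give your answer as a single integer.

Answer: 3

Derivation:
step 1: append 18 -> window=[18] (not full yet)
step 2: append 59 -> window=[18, 59] (not full yet)
step 3: append 33 -> window=[18, 59, 33] -> max=59
step 4: append 16 -> window=[59, 33, 16] -> max=59
step 5: append 35 -> window=[33, 16, 35] -> max=35
step 6: append 43 -> window=[16, 35, 43] -> max=43
step 7: append 16 -> window=[35, 43, 16] -> max=43
step 8: append 24 -> window=[43, 16, 24] -> max=43
step 9: append 46 -> window=[16, 24, 46] -> max=46
Recorded maximums: 59 59 35 43 43 43 46
Changes between consecutive maximums: 3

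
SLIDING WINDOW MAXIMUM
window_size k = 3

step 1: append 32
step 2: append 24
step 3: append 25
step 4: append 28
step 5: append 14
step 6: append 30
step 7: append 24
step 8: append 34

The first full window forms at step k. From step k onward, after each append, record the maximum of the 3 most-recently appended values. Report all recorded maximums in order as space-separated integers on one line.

step 1: append 32 -> window=[32] (not full yet)
step 2: append 24 -> window=[32, 24] (not full yet)
step 3: append 25 -> window=[32, 24, 25] -> max=32
step 4: append 28 -> window=[24, 25, 28] -> max=28
step 5: append 14 -> window=[25, 28, 14] -> max=28
step 6: append 30 -> window=[28, 14, 30] -> max=30
step 7: append 24 -> window=[14, 30, 24] -> max=30
step 8: append 34 -> window=[30, 24, 34] -> max=34

Answer: 32 28 28 30 30 34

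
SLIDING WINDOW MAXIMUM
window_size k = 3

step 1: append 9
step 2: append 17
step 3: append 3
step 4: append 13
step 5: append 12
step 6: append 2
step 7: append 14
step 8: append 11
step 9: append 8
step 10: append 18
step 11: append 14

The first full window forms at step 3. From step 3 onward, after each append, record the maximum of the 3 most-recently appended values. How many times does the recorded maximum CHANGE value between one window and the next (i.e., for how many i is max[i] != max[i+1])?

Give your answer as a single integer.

step 1: append 9 -> window=[9] (not full yet)
step 2: append 17 -> window=[9, 17] (not full yet)
step 3: append 3 -> window=[9, 17, 3] -> max=17
step 4: append 13 -> window=[17, 3, 13] -> max=17
step 5: append 12 -> window=[3, 13, 12] -> max=13
step 6: append 2 -> window=[13, 12, 2] -> max=13
step 7: append 14 -> window=[12, 2, 14] -> max=14
step 8: append 11 -> window=[2, 14, 11] -> max=14
step 9: append 8 -> window=[14, 11, 8] -> max=14
step 10: append 18 -> window=[11, 8, 18] -> max=18
step 11: append 14 -> window=[8, 18, 14] -> max=18
Recorded maximums: 17 17 13 13 14 14 14 18 18
Changes between consecutive maximums: 3

Answer: 3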